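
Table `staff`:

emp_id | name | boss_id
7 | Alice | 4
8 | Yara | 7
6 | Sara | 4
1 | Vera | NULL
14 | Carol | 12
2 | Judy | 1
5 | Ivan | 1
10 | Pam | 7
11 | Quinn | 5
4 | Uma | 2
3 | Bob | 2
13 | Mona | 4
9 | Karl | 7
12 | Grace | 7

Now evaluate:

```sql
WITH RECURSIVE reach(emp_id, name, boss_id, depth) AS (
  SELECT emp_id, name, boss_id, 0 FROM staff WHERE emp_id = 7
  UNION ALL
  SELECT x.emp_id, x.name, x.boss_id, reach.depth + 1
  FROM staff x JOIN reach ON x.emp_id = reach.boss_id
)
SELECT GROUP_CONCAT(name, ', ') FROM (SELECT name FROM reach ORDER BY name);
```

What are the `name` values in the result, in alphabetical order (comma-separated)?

Base: emp_id=7 (Alice), boss_id=4, depth 0.
Iteration 1: join on emp_id=4 -> Uma (id 4, boss_id=2, depth 1).
Iteration 2: join on emp_id=2 -> Judy (id 2, boss_id=1, depth 2).
Iteration 3: join on emp_id=1 -> Vera (id 1, boss_id=NULL, depth 3).
Iteration 4: boss_id is NULL; no match; recursion stops.

Alice, Judy, Uma, Vera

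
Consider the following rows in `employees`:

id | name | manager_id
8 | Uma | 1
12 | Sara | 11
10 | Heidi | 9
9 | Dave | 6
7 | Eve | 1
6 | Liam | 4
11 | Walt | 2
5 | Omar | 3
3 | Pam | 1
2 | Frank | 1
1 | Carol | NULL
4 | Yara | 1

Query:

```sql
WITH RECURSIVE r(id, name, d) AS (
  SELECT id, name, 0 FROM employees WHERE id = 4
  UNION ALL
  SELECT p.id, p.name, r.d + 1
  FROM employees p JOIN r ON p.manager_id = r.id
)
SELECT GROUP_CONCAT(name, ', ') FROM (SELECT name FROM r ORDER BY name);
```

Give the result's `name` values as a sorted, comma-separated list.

Dave, Heidi, Liam, Yara

Base: id=4 (Yara) at d 0.
Iteration 1: rows with manager_id in {4} -> Liam (id 6, d 1).
Iteration 2: rows with manager_id in {6} -> Dave (id 9, d 2).
Iteration 3: rows with manager_id in {9} -> Heidi (id 10, d 3).
Iteration 4: no rows with manager_id in {10}; recursion stops.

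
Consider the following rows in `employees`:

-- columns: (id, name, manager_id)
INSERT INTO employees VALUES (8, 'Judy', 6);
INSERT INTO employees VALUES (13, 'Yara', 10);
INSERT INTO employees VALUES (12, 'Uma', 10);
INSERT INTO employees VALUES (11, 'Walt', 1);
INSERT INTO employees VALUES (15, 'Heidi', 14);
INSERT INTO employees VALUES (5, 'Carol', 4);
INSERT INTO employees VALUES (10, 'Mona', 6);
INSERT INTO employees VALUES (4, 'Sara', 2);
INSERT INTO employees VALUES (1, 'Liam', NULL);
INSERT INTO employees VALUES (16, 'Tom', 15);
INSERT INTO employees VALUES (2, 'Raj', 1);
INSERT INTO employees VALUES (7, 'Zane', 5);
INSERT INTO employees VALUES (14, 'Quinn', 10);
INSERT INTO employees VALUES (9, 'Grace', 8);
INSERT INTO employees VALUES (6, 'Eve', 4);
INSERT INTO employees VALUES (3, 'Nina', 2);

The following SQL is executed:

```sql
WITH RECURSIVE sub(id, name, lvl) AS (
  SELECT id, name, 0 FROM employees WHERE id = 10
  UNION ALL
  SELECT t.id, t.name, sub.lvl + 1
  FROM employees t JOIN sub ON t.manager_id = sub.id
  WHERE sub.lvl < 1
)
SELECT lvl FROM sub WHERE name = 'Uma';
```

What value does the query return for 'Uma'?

Base: id=10 (Mona) at lvl 0.
Iteration 1: rows with manager_id in {10} -> Uma (id 12, lvl 1), Yara (id 13, lvl 1), Quinn (id 14, lvl 1).
Iteration 2: lvl < 1 fails for all current rows; recursion stops.

1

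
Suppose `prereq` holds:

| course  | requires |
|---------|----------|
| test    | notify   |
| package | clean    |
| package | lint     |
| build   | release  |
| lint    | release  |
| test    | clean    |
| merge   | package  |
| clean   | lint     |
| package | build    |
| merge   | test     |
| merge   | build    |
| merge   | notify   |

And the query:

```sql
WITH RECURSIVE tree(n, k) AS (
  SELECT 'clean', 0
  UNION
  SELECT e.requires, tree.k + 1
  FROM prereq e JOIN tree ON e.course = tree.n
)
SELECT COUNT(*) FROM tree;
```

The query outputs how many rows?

Base: (clean, k=0).
Iteration 1: edges from {clean} -> (lint, k=1).
Iteration 2: edges from {lint} -> (release, k=2).
Iteration 3: no outgoing edges from {release}; recursion stops.
Total rows emitted: 3.

3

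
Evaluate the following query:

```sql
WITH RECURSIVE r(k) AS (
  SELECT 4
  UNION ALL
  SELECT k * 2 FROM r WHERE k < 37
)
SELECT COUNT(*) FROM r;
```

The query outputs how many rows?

Base: k=4.
Iteration 1: 4 < 37 holds -> k = 4 * 2 = 8.
Iteration 2: 8 < 37 holds -> k = 8 * 2 = 16.
Iteration 3: 16 < 37 holds -> k = 16 * 2 = 32.
Iteration 4: 32 < 37 holds -> k = 32 * 2 = 64.
Iteration 5: 64 < 37 fails; recursion stops.
Total rows emitted: 5.

5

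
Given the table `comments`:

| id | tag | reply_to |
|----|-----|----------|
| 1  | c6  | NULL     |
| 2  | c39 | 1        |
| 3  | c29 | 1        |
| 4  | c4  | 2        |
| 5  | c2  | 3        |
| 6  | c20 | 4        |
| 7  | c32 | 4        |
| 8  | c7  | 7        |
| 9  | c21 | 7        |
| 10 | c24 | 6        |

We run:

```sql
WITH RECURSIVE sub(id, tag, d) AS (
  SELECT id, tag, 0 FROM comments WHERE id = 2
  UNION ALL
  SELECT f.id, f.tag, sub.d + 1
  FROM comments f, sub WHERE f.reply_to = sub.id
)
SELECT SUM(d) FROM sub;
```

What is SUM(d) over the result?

14

Base: id=2 (c39) at d 0.
Iteration 1: rows with reply_to in {2} -> c4 (id 4, d 1).
Iteration 2: rows with reply_to in {4} -> c20 (id 6, d 2), c32 (id 7, d 2).
Iteration 3: rows with reply_to in {6,7} -> c7 (id 8, d 3), c21 (id 9, d 3), c24 (id 10, d 3).
Iteration 4: no rows with reply_to in {8,9,10}; recursion stops.
SUM(d) = 0 + 1 + 2 + 2 + 3 + 3 + 3 = 14.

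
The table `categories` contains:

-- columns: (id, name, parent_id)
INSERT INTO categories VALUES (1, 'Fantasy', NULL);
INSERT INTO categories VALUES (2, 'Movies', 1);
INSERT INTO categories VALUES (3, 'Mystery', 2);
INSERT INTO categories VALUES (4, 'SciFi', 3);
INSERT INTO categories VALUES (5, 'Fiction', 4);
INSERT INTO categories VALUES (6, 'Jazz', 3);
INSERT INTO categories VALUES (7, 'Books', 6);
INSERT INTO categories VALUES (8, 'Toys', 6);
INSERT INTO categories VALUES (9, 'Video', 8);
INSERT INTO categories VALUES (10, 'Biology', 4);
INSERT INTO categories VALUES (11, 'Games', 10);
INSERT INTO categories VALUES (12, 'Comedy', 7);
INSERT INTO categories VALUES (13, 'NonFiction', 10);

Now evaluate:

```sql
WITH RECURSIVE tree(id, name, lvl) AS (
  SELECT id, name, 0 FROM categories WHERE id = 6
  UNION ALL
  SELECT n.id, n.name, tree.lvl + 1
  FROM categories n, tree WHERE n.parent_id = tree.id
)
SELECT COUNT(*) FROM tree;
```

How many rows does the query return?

5

Base: id=6 (Jazz) at lvl 0.
Iteration 1: rows with parent_id in {6} -> Books (id 7, lvl 1), Toys (id 8, lvl 1).
Iteration 2: rows with parent_id in {7,8} -> Video (id 9, lvl 2), Comedy (id 12, lvl 2).
Iteration 3: no rows with parent_id in {9,12}; recursion stops.
Total rows emitted: 5.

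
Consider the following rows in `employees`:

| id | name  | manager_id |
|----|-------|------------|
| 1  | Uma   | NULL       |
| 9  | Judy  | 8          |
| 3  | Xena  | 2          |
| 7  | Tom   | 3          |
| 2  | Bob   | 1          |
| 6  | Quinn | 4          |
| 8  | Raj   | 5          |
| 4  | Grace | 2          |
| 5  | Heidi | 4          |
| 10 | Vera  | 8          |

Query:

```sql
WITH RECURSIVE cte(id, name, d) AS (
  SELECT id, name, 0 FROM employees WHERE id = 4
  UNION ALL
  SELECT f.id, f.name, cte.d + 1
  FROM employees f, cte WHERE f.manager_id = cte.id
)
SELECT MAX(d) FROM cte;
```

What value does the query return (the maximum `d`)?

3

Base: id=4 (Grace) at d 0.
Iteration 1: rows with manager_id in {4} -> Heidi (id 5, d 1), Quinn (id 6, d 1).
Iteration 2: rows with manager_id in {5,6} -> Raj (id 8, d 2).
Iteration 3: rows with manager_id in {8} -> Judy (id 9, d 3), Vera (id 10, d 3).
Iteration 4: no rows with manager_id in {9,10}; recursion stops.
d values: 0, 1, 1, 2, 3, 3; the maximum is 3.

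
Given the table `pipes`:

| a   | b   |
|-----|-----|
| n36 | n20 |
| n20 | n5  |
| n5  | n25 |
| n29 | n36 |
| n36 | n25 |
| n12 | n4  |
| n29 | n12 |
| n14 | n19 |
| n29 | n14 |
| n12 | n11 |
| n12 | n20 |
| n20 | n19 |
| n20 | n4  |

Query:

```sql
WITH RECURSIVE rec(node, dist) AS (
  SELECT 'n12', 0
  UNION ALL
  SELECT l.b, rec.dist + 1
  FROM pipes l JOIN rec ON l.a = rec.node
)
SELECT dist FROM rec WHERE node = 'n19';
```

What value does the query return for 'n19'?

2

Base: (n12, dist=0).
Iteration 1: edges from {n12} -> (n11, dist=1), (n20, dist=1), (n4, dist=1).
Iteration 2: edges from {n11,n20,n4} -> (n19, dist=2), (n4, dist=2), (n5, dist=2).
Iteration 3: edges from {n19,n4,n5} -> (n25, dist=3).
Iteration 4: no outgoing edges from {n25}; recursion stops.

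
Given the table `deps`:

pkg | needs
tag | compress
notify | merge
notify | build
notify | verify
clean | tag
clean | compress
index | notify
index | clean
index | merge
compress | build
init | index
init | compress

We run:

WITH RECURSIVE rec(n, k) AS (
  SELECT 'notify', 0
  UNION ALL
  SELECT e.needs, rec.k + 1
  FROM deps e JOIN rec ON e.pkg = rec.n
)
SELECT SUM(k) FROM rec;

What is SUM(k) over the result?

Base: (notify, k=0).
Iteration 1: edges from {notify} -> (build, k=1), (merge, k=1), (verify, k=1).
Iteration 2: no outgoing edges from {build,merge,verify}; recursion stops.
SUM(k) = 0 + 1 + 1 + 1 = 3.

3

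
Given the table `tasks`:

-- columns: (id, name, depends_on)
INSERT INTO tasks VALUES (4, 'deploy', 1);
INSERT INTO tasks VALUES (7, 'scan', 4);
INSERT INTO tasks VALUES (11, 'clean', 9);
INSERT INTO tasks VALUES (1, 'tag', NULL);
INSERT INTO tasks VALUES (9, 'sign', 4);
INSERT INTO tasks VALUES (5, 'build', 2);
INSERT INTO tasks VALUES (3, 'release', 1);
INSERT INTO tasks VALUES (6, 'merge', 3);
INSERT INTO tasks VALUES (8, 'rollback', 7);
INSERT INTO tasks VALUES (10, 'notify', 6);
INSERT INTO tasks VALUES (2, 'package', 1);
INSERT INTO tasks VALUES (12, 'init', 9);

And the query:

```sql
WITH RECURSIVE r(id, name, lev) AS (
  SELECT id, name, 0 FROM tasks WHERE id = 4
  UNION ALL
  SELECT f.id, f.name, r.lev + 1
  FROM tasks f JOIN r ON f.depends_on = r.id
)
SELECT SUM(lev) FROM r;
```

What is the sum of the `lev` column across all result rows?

Base: id=4 (deploy) at lev 0.
Iteration 1: rows with depends_on in {4} -> scan (id 7, lev 1), sign (id 9, lev 1).
Iteration 2: rows with depends_on in {7,9} -> rollback (id 8, lev 2), clean (id 11, lev 2), init (id 12, lev 2).
Iteration 3: no rows with depends_on in {8,11,12}; recursion stops.
SUM(lev) = 0 + 1 + 1 + 2 + 2 + 2 = 8.

8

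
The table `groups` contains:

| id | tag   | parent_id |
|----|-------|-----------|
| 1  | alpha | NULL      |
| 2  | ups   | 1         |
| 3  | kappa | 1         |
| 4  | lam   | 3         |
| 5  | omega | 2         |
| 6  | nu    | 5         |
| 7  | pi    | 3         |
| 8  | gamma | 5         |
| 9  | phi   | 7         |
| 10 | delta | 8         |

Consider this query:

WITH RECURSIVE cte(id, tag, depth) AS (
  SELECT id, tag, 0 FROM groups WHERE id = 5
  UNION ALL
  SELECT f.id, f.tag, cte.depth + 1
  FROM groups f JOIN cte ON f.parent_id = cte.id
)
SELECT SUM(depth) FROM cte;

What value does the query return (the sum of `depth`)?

4

Base: id=5 (omega) at depth 0.
Iteration 1: rows with parent_id in {5} -> nu (id 6, depth 1), gamma (id 8, depth 1).
Iteration 2: rows with parent_id in {6,8} -> delta (id 10, depth 2).
Iteration 3: no rows with parent_id in {10}; recursion stops.
SUM(depth) = 0 + 1 + 1 + 2 = 4.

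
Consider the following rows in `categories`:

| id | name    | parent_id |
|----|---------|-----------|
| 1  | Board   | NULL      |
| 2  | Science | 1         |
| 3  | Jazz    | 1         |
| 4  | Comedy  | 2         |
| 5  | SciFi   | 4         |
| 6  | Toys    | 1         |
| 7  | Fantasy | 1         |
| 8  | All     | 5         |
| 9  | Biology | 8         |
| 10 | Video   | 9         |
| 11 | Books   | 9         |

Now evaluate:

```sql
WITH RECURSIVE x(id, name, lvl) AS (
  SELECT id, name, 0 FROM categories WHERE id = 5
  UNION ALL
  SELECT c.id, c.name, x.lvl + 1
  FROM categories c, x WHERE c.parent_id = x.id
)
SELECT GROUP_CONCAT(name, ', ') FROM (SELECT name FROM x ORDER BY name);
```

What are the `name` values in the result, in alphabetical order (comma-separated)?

All, Biology, Books, SciFi, Video

Base: id=5 (SciFi) at lvl 0.
Iteration 1: rows with parent_id in {5} -> All (id 8, lvl 1).
Iteration 2: rows with parent_id in {8} -> Biology (id 9, lvl 2).
Iteration 3: rows with parent_id in {9} -> Video (id 10, lvl 3), Books (id 11, lvl 3).
Iteration 4: no rows with parent_id in {10,11}; recursion stops.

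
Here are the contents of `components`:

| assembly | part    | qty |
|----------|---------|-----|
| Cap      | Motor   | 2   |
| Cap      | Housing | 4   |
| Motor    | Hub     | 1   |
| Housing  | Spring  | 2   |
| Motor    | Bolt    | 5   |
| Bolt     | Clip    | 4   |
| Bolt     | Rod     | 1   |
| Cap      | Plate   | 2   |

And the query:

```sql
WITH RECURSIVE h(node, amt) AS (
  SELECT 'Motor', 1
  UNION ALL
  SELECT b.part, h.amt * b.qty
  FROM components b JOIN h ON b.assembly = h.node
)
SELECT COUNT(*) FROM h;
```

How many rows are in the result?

Base: (Motor, amt=1).
Iteration 1: components of {Motor} -> Bolt = 1*5 = 5, Hub = 1*1 = 1.
Iteration 2: components of {Bolt,Hub} -> Clip = 5*4 = 20, Rod = 5*1 = 5.
Iteration 3: no further components; recursion stops.
Total rows emitted: 5.

5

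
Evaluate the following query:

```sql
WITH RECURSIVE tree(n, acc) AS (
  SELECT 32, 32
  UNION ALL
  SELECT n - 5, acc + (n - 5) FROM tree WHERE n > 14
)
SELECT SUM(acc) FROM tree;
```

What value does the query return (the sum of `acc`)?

380

Base: n=32, acc=32.
Iteration 1: 32 > 14 holds -> n = 32 - 5 = 27, acc = 32 + 27 = 59.
Iteration 2: 27 > 14 holds -> n = 27 - 5 = 22, acc = 59 + 22 = 81.
Iteration 3: 22 > 14 holds -> n = 22 - 5 = 17, acc = 81 + 17 = 98.
Iteration 4: 17 > 14 holds -> n = 17 - 5 = 12, acc = 98 + 12 = 110.
Iteration 5: 12 > 14 fails; recursion stops.
SUM(acc) = 32 + 59 + 81 + 98 + 110 = 380.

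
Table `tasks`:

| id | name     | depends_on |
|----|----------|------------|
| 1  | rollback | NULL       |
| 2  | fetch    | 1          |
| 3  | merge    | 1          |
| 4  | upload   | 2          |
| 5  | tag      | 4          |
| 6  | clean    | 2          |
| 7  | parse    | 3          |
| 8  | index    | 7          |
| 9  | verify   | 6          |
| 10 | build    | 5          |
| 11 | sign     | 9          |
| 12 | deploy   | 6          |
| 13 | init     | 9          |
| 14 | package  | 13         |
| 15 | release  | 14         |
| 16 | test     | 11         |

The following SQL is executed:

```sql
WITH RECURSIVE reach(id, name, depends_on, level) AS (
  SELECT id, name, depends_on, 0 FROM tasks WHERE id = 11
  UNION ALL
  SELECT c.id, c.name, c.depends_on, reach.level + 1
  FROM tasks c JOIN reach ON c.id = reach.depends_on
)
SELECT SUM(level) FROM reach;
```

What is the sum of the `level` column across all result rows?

10

Base: id=11 (sign), depends_on=9, level 0.
Iteration 1: join on id=9 -> verify (id 9, depends_on=6, level 1).
Iteration 2: join on id=6 -> clean (id 6, depends_on=2, level 2).
Iteration 3: join on id=2 -> fetch (id 2, depends_on=1, level 3).
Iteration 4: join on id=1 -> rollback (id 1, depends_on=NULL, level 4).
Iteration 5: depends_on is NULL; no match; recursion stops.
SUM(level) = 0 + 1 + 2 + 3 + 4 = 10.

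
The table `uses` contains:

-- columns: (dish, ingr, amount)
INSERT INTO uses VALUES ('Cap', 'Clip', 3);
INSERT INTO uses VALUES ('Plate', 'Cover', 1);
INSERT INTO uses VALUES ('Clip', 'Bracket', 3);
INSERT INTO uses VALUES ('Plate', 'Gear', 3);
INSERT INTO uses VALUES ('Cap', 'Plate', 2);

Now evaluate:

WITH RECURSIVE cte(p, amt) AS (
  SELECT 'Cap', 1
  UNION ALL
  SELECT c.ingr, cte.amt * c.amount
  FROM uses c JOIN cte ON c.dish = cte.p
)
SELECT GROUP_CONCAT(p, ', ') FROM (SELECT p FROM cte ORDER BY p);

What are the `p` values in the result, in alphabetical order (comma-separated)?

Base: (Cap, amt=1).
Iteration 1: components of {Cap} -> Clip = 1*3 = 3, Plate = 1*2 = 2.
Iteration 2: components of {Clip,Plate} -> Bracket = 3*3 = 9, Cover = 2*1 = 2, Gear = 2*3 = 6.
Iteration 3: no further components; recursion stops.

Bracket, Cap, Clip, Cover, Gear, Plate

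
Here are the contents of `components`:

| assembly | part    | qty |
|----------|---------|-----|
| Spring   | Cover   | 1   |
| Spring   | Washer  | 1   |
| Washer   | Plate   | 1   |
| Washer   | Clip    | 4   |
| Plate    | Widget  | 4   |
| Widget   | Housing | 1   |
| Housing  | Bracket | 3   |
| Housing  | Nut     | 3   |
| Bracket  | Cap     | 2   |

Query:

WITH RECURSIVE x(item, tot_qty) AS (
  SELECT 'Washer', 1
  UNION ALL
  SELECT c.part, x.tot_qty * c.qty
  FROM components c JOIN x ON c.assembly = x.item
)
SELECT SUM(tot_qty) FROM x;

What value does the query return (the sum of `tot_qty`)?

Base: (Washer, tot_qty=1).
Iteration 1: components of {Washer} -> Clip = 1*4 = 4, Plate = 1*1 = 1.
Iteration 2: components of {Clip,Plate} -> Widget = 1*4 = 4.
Iteration 3: components of {Widget} -> Housing = 4*1 = 4.
Iteration 4: components of {Housing} -> Bracket = 4*3 = 12, Nut = 4*3 = 12.
Iteration 5: components of {Bracket,Nut} -> Cap = 12*2 = 24.
Iteration 6: no further components; recursion stops.
SUM(tot_qty) = 1 + 1 + 4 + 4 + 4 + 12 + 12 + 24 = 62.

62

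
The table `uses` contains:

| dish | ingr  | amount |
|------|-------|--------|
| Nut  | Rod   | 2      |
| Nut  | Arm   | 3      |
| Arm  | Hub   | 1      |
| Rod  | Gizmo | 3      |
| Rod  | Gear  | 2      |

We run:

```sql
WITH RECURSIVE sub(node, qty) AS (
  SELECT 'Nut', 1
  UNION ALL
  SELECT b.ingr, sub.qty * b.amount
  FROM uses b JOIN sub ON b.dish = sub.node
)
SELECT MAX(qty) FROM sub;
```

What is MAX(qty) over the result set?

Base: (Nut, qty=1).
Iteration 1: components of {Nut} -> Arm = 1*3 = 3, Rod = 1*2 = 2.
Iteration 2: components of {Arm,Rod} -> Gear = 2*2 = 4, Gizmo = 2*3 = 6, Hub = 3*1 = 3.
Iteration 3: no further components; recursion stops.
qty values: 1, 2, 3, 6, 4, 3; the maximum is 6.

6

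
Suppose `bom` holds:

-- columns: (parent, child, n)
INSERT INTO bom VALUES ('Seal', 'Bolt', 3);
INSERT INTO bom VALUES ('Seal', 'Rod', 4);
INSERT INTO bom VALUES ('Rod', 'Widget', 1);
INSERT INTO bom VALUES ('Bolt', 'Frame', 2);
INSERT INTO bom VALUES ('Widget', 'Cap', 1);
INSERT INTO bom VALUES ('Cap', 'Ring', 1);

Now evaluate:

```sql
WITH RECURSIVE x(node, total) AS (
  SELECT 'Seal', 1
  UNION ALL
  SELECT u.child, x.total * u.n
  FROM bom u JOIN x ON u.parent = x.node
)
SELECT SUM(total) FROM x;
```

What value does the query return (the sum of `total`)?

Base: (Seal, total=1).
Iteration 1: components of {Seal} -> Bolt = 1*3 = 3, Rod = 1*4 = 4.
Iteration 2: components of {Bolt,Rod} -> Frame = 3*2 = 6, Widget = 4*1 = 4.
Iteration 3: components of {Frame,Widget} -> Cap = 4*1 = 4.
Iteration 4: components of {Cap} -> Ring = 4*1 = 4.
Iteration 5: no further components; recursion stops.
SUM(total) = 1 + 3 + 4 + 6 + 4 + 4 + 4 = 26.

26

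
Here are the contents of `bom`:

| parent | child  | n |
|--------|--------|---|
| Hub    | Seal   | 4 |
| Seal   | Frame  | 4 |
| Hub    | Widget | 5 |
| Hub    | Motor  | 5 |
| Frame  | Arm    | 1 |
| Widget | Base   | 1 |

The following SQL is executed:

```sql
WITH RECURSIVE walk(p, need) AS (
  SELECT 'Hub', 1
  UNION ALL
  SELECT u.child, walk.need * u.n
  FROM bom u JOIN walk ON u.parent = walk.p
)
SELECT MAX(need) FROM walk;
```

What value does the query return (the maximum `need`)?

Base: (Hub, need=1).
Iteration 1: components of {Hub} -> Motor = 1*5 = 5, Seal = 1*4 = 4, Widget = 1*5 = 5.
Iteration 2: components of {Motor,Seal,Widget} -> Base = 5*1 = 5, Frame = 4*4 = 16.
Iteration 3: components of {Base,Frame} -> Arm = 16*1 = 16.
Iteration 4: no further components; recursion stops.
need values: 1, 4, 5, 5, 16, 5, 16; the maximum is 16.

16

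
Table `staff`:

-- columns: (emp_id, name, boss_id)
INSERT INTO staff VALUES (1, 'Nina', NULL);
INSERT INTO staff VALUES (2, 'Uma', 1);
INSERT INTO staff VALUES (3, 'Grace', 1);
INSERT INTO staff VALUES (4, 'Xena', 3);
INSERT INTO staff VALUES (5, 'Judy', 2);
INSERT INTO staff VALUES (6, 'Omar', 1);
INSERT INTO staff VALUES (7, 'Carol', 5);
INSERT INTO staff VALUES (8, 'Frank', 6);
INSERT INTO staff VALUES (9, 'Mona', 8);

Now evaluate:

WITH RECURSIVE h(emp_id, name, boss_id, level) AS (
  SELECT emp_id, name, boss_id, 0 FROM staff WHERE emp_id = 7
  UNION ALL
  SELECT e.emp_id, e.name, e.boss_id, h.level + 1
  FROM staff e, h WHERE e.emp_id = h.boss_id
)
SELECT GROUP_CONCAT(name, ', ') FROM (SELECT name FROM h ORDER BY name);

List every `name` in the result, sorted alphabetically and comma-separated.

Base: emp_id=7 (Carol), boss_id=5, level 0.
Iteration 1: join on emp_id=5 -> Judy (id 5, boss_id=2, level 1).
Iteration 2: join on emp_id=2 -> Uma (id 2, boss_id=1, level 2).
Iteration 3: join on emp_id=1 -> Nina (id 1, boss_id=NULL, level 3).
Iteration 4: boss_id is NULL; no match; recursion stops.

Carol, Judy, Nina, Uma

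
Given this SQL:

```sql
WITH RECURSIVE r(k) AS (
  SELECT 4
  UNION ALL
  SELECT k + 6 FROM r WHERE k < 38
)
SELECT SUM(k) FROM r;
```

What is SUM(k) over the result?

Base: k=4.
Iteration 1: 4 < 38 holds -> k = 4 + 6 = 10.
Iteration 2: 10 < 38 holds -> k = 10 + 6 = 16.
Iteration 3: 16 < 38 holds -> k = 16 + 6 = 22.
Iteration 4: 22 < 38 holds -> k = 22 + 6 = 28.
Iteration 5: 28 < 38 holds -> k = 28 + 6 = 34.
Iteration 6: 34 < 38 holds -> k = 34 + 6 = 40.
Iteration 7: 40 < 38 fails; recursion stops.
SUM(k) = 4 + 10 + 16 + 22 + 28 + 34 + 40 = 154.

154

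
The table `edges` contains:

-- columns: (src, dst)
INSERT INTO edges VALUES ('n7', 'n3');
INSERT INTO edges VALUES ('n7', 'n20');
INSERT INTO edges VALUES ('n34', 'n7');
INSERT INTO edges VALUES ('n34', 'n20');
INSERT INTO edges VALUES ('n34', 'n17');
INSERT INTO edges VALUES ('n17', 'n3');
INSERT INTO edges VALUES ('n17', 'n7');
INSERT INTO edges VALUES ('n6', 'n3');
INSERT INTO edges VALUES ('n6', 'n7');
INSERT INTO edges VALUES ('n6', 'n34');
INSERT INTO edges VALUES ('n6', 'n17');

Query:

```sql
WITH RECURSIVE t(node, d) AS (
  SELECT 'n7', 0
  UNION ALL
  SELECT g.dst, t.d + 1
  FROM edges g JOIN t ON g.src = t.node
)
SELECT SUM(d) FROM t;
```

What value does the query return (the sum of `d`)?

2

Base: (n7, d=0).
Iteration 1: edges from {n7} -> (n20, d=1), (n3, d=1).
Iteration 2: no outgoing edges from {n20,n3}; recursion stops.
SUM(d) = 0 + 1 + 1 = 2.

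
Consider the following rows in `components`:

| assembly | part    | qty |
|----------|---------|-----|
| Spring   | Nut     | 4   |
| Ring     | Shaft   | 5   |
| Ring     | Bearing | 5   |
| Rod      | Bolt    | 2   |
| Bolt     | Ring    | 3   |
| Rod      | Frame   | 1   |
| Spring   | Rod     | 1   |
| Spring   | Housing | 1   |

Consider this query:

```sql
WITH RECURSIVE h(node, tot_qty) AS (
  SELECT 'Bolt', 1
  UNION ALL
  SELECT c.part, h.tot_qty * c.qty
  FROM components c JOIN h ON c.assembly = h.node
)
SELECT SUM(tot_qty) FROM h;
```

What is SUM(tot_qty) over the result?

Base: (Bolt, tot_qty=1).
Iteration 1: components of {Bolt} -> Ring = 1*3 = 3.
Iteration 2: components of {Ring} -> Bearing = 3*5 = 15, Shaft = 3*5 = 15.
Iteration 3: no further components; recursion stops.
SUM(tot_qty) = 1 + 3 + 15 + 15 = 34.

34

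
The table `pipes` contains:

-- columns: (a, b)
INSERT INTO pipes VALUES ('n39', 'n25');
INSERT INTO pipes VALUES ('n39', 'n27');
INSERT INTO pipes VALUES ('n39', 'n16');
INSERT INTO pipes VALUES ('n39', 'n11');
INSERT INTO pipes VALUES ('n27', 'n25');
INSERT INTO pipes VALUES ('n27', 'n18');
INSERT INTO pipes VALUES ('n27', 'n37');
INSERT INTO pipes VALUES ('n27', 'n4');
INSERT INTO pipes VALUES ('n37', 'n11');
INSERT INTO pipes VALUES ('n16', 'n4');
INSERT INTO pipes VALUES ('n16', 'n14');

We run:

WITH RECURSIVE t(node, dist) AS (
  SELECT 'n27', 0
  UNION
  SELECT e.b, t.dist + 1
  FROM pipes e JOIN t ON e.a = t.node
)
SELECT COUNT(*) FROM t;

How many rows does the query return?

Base: (n27, dist=0).
Iteration 1: edges from {n27} -> (n18, dist=1), (n25, dist=1), (n37, dist=1), (n4, dist=1).
Iteration 2: edges from {n18,n25,n37,n4} -> (n11, dist=2).
Iteration 3: no outgoing edges from {n11}; recursion stops.
Total rows emitted: 6.

6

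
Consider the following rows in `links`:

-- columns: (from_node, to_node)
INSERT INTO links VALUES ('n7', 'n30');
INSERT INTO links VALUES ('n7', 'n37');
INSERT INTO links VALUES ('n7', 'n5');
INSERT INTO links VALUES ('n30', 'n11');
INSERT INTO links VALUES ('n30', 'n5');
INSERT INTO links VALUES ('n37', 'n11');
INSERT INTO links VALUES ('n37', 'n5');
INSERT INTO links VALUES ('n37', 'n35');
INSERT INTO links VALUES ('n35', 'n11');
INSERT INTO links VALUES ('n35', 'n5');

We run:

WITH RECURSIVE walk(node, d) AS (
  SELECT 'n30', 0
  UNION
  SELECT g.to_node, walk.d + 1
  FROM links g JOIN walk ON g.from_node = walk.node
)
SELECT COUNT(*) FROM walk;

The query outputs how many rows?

Base: (n30, d=0).
Iteration 1: edges from {n30} -> (n11, d=1), (n5, d=1).
Iteration 2: no outgoing edges from {n11,n5}; recursion stops.
Total rows emitted: 3.

3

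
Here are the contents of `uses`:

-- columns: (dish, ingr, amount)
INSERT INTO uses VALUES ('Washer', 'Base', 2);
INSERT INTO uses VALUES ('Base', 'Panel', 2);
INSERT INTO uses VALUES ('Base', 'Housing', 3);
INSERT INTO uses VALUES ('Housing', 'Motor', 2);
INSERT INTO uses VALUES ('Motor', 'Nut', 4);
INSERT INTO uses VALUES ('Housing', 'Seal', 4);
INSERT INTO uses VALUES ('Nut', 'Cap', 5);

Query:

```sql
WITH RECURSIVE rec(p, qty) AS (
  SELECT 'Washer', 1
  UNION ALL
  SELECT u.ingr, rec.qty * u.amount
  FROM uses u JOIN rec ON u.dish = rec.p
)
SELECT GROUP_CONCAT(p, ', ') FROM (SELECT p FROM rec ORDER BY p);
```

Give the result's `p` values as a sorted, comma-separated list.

Base, Cap, Housing, Motor, Nut, Panel, Seal, Washer

Base: (Washer, qty=1).
Iteration 1: components of {Washer} -> Base = 1*2 = 2.
Iteration 2: components of {Base} -> Housing = 2*3 = 6, Panel = 2*2 = 4.
Iteration 3: components of {Housing,Panel} -> Motor = 6*2 = 12, Seal = 6*4 = 24.
Iteration 4: components of {Motor,Seal} -> Nut = 12*4 = 48.
Iteration 5: components of {Nut} -> Cap = 48*5 = 240.
Iteration 6: no further components; recursion stops.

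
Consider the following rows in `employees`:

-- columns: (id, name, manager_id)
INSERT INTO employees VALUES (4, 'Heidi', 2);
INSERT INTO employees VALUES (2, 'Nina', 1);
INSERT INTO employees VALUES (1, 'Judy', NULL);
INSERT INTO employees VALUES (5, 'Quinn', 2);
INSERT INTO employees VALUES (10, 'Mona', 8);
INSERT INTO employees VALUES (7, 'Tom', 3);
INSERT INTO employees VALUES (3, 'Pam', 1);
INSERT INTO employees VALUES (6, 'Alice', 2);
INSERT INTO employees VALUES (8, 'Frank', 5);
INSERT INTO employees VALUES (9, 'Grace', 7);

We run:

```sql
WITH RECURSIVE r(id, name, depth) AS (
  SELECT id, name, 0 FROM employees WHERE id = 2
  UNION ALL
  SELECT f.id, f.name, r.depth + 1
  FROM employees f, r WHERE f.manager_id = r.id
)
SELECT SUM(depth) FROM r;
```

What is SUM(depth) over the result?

8

Base: id=2 (Nina) at depth 0.
Iteration 1: rows with manager_id in {2} -> Heidi (id 4, depth 1), Quinn (id 5, depth 1), Alice (id 6, depth 1).
Iteration 2: rows with manager_id in {4,5,6} -> Frank (id 8, depth 2).
Iteration 3: rows with manager_id in {8} -> Mona (id 10, depth 3).
Iteration 4: no rows with manager_id in {10}; recursion stops.
SUM(depth) = 0 + 1 + 1 + 1 + 2 + 3 = 8.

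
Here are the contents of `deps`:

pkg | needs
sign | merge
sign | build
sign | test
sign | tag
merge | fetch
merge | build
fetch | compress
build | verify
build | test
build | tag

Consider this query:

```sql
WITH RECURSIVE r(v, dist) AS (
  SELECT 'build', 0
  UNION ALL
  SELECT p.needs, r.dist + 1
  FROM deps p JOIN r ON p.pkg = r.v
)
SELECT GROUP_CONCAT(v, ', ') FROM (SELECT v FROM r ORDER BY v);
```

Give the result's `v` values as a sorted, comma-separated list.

build, tag, test, verify

Base: (build, dist=0).
Iteration 1: edges from {build} -> (tag, dist=1), (test, dist=1), (verify, dist=1).
Iteration 2: no outgoing edges from {tag,test,verify}; recursion stops.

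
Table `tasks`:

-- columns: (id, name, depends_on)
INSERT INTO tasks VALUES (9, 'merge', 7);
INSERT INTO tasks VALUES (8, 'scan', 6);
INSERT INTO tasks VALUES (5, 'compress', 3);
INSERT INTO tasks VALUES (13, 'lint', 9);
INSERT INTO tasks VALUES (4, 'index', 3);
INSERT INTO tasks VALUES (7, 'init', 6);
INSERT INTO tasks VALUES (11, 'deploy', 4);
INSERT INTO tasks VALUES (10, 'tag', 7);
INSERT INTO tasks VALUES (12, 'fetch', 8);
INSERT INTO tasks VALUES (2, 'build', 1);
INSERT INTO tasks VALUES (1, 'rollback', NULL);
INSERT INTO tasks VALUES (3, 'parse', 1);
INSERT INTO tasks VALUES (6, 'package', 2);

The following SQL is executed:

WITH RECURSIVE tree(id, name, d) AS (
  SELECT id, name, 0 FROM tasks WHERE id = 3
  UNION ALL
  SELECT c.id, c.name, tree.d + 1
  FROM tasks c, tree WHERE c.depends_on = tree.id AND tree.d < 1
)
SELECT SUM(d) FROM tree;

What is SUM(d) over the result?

Base: id=3 (parse) at d 0.
Iteration 1: rows with depends_on in {3} -> index (id 4, d 1), compress (id 5, d 1).
Iteration 2: d < 1 fails for all current rows; recursion stops.
SUM(d) = 0 + 1 + 1 = 2.

2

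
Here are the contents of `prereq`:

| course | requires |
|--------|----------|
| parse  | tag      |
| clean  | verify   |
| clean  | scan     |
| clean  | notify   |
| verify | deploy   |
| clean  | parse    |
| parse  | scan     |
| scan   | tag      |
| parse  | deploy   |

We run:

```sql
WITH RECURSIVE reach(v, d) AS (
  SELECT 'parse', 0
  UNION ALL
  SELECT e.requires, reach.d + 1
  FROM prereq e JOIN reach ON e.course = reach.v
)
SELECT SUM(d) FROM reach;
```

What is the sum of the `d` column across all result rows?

5

Base: (parse, d=0).
Iteration 1: edges from {parse} -> (deploy, d=1), (scan, d=1), (tag, d=1).
Iteration 2: edges from {deploy,scan,tag} -> (tag, d=2).
Iteration 3: no outgoing edges from {tag}; recursion stops.
SUM(d) = 0 + 1 + 1 + 1 + 2 = 5.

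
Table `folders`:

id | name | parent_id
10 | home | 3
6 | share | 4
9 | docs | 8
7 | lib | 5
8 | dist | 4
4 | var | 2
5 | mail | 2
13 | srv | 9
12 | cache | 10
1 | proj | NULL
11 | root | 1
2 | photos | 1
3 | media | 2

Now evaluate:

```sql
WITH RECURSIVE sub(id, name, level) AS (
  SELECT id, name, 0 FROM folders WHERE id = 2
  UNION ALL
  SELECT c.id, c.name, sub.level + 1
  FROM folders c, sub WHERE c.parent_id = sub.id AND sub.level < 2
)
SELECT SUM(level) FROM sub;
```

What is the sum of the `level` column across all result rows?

Base: id=2 (photos) at level 0.
Iteration 1: rows with parent_id in {2} -> media (id 3, level 1), var (id 4, level 1), mail (id 5, level 1).
Iteration 2: rows with parent_id in {3,4,5} -> share (id 6, level 2), lib (id 7, level 2), dist (id 8, level 2), home (id 10, level 2).
Iteration 3: level < 2 fails for all current rows; recursion stops.
SUM(level) = 0 + 1 + 1 + 1 + 2 + 2 + 2 + 2 = 11.

11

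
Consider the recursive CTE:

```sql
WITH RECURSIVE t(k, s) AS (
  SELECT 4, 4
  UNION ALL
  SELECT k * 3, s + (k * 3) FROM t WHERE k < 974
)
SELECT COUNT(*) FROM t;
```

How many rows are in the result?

Base: k=4, s=4.
Iteration 1: 4 < 974 holds -> k = 4 * 3 = 12, s = 4 + 12 = 16.
Iteration 2: 12 < 974 holds -> k = 12 * 3 = 36, s = 16 + 36 = 52.
Iteration 3: 36 < 974 holds -> k = 36 * 3 = 108, s = 52 + 108 = 160.
Iteration 4: 108 < 974 holds -> k = 108 * 3 = 324, s = 160 + 324 = 484.
Iteration 5: 324 < 974 holds -> k = 324 * 3 = 972, s = 484 + 972 = 1456.
Iteration 6: 972 < 974 holds -> k = 972 * 3 = 2916, s = 1456 + 2916 = 4372.
Iteration 7: 2916 < 974 fails; recursion stops.
Total rows emitted: 7.

7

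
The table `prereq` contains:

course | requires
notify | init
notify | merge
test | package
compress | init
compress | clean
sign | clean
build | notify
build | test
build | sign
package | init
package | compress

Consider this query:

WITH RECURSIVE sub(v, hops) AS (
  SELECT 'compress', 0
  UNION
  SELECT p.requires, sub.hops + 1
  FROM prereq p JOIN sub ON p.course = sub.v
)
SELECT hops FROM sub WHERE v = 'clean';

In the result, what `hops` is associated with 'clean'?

Base: (compress, hops=0).
Iteration 1: edges from {compress} -> (clean, hops=1), (init, hops=1).
Iteration 2: no outgoing edges from {clean,init}; recursion stops.

1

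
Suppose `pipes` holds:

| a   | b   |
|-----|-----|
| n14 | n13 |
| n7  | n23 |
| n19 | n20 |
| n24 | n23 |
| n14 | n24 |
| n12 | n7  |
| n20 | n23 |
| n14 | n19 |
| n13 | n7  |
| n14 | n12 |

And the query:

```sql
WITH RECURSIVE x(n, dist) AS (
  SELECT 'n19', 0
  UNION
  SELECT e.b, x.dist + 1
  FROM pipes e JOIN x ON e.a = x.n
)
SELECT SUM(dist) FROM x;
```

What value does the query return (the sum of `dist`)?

Base: (n19, dist=0).
Iteration 1: edges from {n19} -> (n20, dist=1).
Iteration 2: edges from {n20} -> (n23, dist=2).
Iteration 3: no outgoing edges from {n23}; recursion stops.
SUM(dist) = 0 + 1 + 2 = 3.

3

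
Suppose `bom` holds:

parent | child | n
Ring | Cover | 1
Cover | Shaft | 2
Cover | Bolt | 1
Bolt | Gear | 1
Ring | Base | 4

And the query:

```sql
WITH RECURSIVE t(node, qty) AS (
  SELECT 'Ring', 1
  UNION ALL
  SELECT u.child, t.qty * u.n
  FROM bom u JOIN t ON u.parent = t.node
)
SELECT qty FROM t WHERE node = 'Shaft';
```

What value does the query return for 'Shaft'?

2

Base: (Ring, qty=1).
Iteration 1: components of {Ring} -> Base = 1*4 = 4, Cover = 1*1 = 1.
Iteration 2: components of {Base,Cover} -> Bolt = 1*1 = 1, Shaft = 1*2 = 2.
Iteration 3: components of {Bolt,Shaft} -> Gear = 1*1 = 1.
Iteration 4: no further components; recursion stops.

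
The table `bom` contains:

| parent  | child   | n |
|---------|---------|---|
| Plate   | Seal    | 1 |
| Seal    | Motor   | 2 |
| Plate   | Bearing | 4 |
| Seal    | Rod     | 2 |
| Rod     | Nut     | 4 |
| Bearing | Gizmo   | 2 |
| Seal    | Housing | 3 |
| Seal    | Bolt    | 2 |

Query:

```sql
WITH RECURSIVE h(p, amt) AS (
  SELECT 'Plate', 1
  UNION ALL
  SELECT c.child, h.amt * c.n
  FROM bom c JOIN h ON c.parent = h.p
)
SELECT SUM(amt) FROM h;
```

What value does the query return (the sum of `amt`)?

31

Base: (Plate, amt=1).
Iteration 1: components of {Plate} -> Bearing = 1*4 = 4, Seal = 1*1 = 1.
Iteration 2: components of {Bearing,Seal} -> Bolt = 1*2 = 2, Gizmo = 4*2 = 8, Housing = 1*3 = 3, Motor = 1*2 = 2, Rod = 1*2 = 2.
Iteration 3: components of {Bolt,Gizmo,Housing,Motor,Rod} -> Nut = 2*4 = 8.
Iteration 4: no further components; recursion stops.
SUM(amt) = 1 + 1 + 4 + 2 + 2 + 3 + 2 + 8 + 8 = 31.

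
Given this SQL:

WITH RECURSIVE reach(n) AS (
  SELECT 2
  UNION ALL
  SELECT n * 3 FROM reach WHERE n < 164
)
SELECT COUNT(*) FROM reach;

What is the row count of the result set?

Base: n=2.
Iteration 1: 2 < 164 holds -> n = 2 * 3 = 6.
Iteration 2: 6 < 164 holds -> n = 6 * 3 = 18.
Iteration 3: 18 < 164 holds -> n = 18 * 3 = 54.
Iteration 4: 54 < 164 holds -> n = 54 * 3 = 162.
Iteration 5: 162 < 164 holds -> n = 162 * 3 = 486.
Iteration 6: 486 < 164 fails; recursion stops.
Total rows emitted: 6.

6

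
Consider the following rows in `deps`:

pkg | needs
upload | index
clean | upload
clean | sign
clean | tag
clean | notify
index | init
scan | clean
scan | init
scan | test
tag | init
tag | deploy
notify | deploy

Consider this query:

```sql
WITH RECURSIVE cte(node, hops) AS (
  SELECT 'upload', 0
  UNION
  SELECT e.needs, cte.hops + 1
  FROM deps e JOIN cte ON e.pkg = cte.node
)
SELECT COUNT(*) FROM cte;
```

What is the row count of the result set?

Base: (upload, hops=0).
Iteration 1: edges from {upload} -> (index, hops=1).
Iteration 2: edges from {index} -> (init, hops=2).
Iteration 3: no outgoing edges from {init}; recursion stops.
Total rows emitted: 3.

3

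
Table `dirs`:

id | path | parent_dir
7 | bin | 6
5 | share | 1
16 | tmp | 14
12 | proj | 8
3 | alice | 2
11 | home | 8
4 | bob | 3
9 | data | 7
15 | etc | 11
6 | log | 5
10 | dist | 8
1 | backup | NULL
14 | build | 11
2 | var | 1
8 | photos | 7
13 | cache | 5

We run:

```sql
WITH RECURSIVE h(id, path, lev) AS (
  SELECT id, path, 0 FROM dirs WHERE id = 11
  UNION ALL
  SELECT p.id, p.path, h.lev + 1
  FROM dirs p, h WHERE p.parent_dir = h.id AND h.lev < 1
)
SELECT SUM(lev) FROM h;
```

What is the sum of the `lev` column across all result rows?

2

Base: id=11 (home) at lev 0.
Iteration 1: rows with parent_dir in {11} -> build (id 14, lev 1), etc (id 15, lev 1).
Iteration 2: lev < 1 fails for all current rows; recursion stops.
SUM(lev) = 0 + 1 + 1 = 2.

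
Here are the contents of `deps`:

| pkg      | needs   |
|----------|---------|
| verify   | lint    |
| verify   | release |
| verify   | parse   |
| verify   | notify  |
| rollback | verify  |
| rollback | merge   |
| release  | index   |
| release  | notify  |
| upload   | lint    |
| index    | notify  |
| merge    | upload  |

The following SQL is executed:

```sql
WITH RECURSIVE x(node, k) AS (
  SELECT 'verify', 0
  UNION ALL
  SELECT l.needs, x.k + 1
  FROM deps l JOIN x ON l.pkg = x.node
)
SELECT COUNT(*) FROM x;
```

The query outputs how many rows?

8

Base: (verify, k=0).
Iteration 1: edges from {verify} -> (lint, k=1), (notify, k=1), (parse, k=1), (release, k=1).
Iteration 2: edges from {lint,notify,parse,release} -> (index, k=2), (notify, k=2).
Iteration 3: edges from {index,notify} -> (notify, k=3).
Iteration 4: no outgoing edges from {notify}; recursion stops.
Total rows emitted: 8.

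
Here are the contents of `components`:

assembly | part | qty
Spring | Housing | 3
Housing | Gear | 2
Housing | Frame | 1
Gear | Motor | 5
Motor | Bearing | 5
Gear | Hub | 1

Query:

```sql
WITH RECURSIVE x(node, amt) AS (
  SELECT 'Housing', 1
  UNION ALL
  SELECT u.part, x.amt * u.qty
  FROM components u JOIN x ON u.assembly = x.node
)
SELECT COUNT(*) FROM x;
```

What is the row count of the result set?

Base: (Housing, amt=1).
Iteration 1: components of {Housing} -> Frame = 1*1 = 1, Gear = 1*2 = 2.
Iteration 2: components of {Frame,Gear} -> Hub = 2*1 = 2, Motor = 2*5 = 10.
Iteration 3: components of {Hub,Motor} -> Bearing = 10*5 = 50.
Iteration 4: no further components; recursion stops.
Total rows emitted: 6.

6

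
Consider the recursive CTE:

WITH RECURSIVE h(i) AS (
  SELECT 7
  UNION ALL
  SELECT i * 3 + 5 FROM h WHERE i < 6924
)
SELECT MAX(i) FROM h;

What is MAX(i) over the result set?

Base: i=7.
Iteration 1: 7 < 6924 holds -> i = 7 * 3 + 5 = 26.
Iteration 2: 26 < 6924 holds -> i = 26 * 3 + 5 = 83.
Iteration 3: 83 < 6924 holds -> i = 83 * 3 + 5 = 254.
Iteration 4: 254 < 6924 holds -> i = 254 * 3 + 5 = 767.
Iteration 5: 767 < 6924 holds -> i = 767 * 3 + 5 = 2306.
Iteration 6: 2306 < 6924 holds -> i = 2306 * 3 + 5 = 6923.
Iteration 7: 6923 < 6924 holds -> i = 6923 * 3 + 5 = 20774.
Iteration 8: 20774 < 6924 fails; recursion stops.
i values: 7, 26, 83, 254, 767, 2306, 6923, 20774; the maximum is 20774.

20774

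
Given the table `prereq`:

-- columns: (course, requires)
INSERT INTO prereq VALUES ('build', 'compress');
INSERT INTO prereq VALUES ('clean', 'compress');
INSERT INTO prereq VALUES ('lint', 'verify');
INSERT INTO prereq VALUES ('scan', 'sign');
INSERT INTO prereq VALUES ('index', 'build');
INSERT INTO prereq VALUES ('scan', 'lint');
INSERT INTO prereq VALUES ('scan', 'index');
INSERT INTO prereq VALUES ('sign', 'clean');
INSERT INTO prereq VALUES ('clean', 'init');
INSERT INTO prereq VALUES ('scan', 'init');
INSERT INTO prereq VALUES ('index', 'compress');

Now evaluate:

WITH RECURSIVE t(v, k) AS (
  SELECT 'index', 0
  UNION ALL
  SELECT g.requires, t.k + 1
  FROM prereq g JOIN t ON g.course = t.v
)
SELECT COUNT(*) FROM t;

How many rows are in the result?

Base: (index, k=0).
Iteration 1: edges from {index} -> (build, k=1), (compress, k=1).
Iteration 2: edges from {build,compress} -> (compress, k=2).
Iteration 3: no outgoing edges from {compress}; recursion stops.
Total rows emitted: 4.

4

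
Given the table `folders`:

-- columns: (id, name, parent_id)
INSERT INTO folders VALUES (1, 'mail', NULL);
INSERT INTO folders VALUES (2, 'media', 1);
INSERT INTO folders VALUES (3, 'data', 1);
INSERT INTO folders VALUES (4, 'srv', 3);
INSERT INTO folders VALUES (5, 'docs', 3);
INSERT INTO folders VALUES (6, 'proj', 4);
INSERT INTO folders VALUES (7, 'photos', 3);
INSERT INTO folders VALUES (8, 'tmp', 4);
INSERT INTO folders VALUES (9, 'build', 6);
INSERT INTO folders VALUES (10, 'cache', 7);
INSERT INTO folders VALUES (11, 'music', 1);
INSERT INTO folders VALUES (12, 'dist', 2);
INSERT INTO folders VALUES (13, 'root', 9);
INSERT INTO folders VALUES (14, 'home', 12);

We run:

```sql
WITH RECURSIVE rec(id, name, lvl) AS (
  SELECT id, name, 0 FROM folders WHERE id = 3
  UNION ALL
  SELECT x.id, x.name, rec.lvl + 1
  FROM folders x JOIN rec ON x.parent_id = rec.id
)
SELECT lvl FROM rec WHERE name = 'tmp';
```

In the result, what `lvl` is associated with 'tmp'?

2

Base: id=3 (data) at lvl 0.
Iteration 1: rows with parent_id in {3} -> srv (id 4, lvl 1), docs (id 5, lvl 1), photos (id 7, lvl 1).
Iteration 2: rows with parent_id in {4,5,7} -> proj (id 6, lvl 2), tmp (id 8, lvl 2), cache (id 10, lvl 2).
Iteration 3: rows with parent_id in {6,8,10} -> build (id 9, lvl 3).
Iteration 4: rows with parent_id in {9} -> root (id 13, lvl 4).
Iteration 5: no rows with parent_id in {13}; recursion stops.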